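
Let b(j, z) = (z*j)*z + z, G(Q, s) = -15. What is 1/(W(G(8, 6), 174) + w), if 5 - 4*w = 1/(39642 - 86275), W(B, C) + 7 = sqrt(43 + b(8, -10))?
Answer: 50016597214/6958294281907 + 60889827292*sqrt(17)/6958294281907 ≈ 0.043268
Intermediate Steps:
b(j, z) = z + j*z**2 (b(j, z) = (j*z)*z + z = j*z**2 + z = z + j*z**2)
W(B, C) = -7 + 7*sqrt(17) (W(B, C) = -7 + sqrt(43 - 10*(1 + 8*(-10))) = -7 + sqrt(43 - 10*(1 - 80)) = -7 + sqrt(43 - 10*(-79)) = -7 + sqrt(43 + 790) = -7 + sqrt(833) = -7 + 7*sqrt(17))
w = 116583/93266 (w = 5/4 - 1/(4*(39642 - 86275)) = 5/4 - 1/4/(-46633) = 5/4 - 1/4*(-1/46633) = 5/4 + 1/186532 = 116583/93266 ≈ 1.2500)
1/(W(G(8, 6), 174) + w) = 1/((-7 + 7*sqrt(17)) + 116583/93266) = 1/(-536279/93266 + 7*sqrt(17))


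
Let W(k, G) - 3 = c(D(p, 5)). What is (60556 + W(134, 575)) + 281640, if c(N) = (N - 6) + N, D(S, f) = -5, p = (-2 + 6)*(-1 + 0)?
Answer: 342183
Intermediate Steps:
p = -4 (p = 4*(-1) = -4)
c(N) = -6 + 2*N (c(N) = (-6 + N) + N = -6 + 2*N)
W(k, G) = -13 (W(k, G) = 3 + (-6 + 2*(-5)) = 3 + (-6 - 10) = 3 - 16 = -13)
(60556 + W(134, 575)) + 281640 = (60556 - 13) + 281640 = 60543 + 281640 = 342183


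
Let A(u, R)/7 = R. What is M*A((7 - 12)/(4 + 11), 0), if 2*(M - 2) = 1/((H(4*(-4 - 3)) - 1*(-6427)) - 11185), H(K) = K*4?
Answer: 0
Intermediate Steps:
A(u, R) = 7*R
H(K) = 4*K
M = 19479/9740 (M = 2 + 1/(2*((4*(4*(-4 - 3)) - 1*(-6427)) - 11185)) = 2 + 1/(2*((4*(4*(-7)) + 6427) - 11185)) = 2 + 1/(2*((4*(-28) + 6427) - 11185)) = 2 + 1/(2*((-112 + 6427) - 11185)) = 2 + 1/(2*(6315 - 11185)) = 2 + (½)/(-4870) = 2 + (½)*(-1/4870) = 2 - 1/9740 = 19479/9740 ≈ 1.9999)
M*A((7 - 12)/(4 + 11), 0) = 19479*(7*0)/9740 = (19479/9740)*0 = 0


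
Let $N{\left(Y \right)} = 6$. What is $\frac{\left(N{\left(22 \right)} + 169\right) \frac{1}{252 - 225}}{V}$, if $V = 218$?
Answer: $\frac{175}{5886} \approx 0.029732$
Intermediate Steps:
$\frac{\left(N{\left(22 \right)} + 169\right) \frac{1}{252 - 225}}{V} = \frac{\left(6 + 169\right) \frac{1}{252 - 225}}{218} = \frac{175}{27} \cdot \frac{1}{218} = \frac{175}{5886}$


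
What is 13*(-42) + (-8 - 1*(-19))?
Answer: -535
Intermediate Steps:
13*(-42) + (-8 - 1*(-19)) = -546 + (-8 + 19) = -546 + 11 = -535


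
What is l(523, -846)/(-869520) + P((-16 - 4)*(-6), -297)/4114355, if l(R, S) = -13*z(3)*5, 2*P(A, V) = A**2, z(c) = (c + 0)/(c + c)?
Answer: 511540843/286201116768 ≈ 0.0017873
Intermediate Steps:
z(c) = 1/2 (z(c) = c/((2*c)) = c*(1/(2*c)) = 1/2)
P(A, V) = A**2/2
l(R, S) = -65/2 (l(R, S) = -13*1/2*5 = -13/2*5 = -65/2)
l(523, -846)/(-869520) + P((-16 - 4)*(-6), -297)/4114355 = -65/2/(-869520) + (((-16 - 4)*(-6))**2/2)/4114355 = -65/2*(-1/869520) + ((-20*(-6))**2/2)*(1/4114355) = 13/347808 + ((1/2)*120**2)*(1/4114355) = 13/347808 + ((1/2)*14400)*(1/4114355) = 13/347808 + 7200*(1/4114355) = 13/347808 + 1440/822871 = 511540843/286201116768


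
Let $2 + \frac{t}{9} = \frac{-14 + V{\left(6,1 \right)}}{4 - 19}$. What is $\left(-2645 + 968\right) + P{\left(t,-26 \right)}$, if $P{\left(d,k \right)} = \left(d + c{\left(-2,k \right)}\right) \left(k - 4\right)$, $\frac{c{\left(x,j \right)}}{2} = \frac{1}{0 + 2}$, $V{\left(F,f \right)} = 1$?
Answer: $-1401$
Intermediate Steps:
$c{\left(x,j \right)} = 1$ ($c{\left(x,j \right)} = \frac{2}{0 + 2} = \frac{2}{2} = 2 \cdot \frac{1}{2} = 1$)
$t = - \frac{51}{5}$ ($t = -18 + 9 \frac{-14 + 1}{4 - 19} = -18 + 9 \left(- \frac{13}{-15}\right) = -18 + 9 \left(\left(-13\right) \left(- \frac{1}{15}\right)\right) = -18 + 9 \cdot \frac{13}{15} = -18 + \frac{39}{5} = - \frac{51}{5} \approx -10.2$)
$P{\left(d,k \right)} = \left(1 + d\right) \left(-4 + k\right)$ ($P{\left(d,k \right)} = \left(d + 1\right) \left(k - 4\right) = \left(1 + d\right) \left(-4 + k\right)$)
$\left(-2645 + 968\right) + P{\left(t,-26 \right)} = \left(-2645 + 968\right) - -276 = -1677 + \left(-4 - 26 + \frac{204}{5} + \frac{1326}{5}\right) = -1677 + 276 = -1401$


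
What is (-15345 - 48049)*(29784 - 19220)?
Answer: -669694216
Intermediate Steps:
(-15345 - 48049)*(29784 - 19220) = -63394*10564 = -669694216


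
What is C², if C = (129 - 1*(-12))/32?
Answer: 19881/1024 ≈ 19.415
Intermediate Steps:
C = 141/32 (C = (129 + 12)*(1/32) = 141*(1/32) = 141/32 ≈ 4.4063)
C² = (141/32)² = 19881/1024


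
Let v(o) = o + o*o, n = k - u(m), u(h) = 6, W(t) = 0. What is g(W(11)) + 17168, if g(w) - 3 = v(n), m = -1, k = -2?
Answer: 17227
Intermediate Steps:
n = -8 (n = -2 - 1*6 = -2 - 6 = -8)
v(o) = o + o²
g(w) = 59 (g(w) = 3 - 8*(1 - 8) = 3 - 8*(-7) = 3 + 56 = 59)
g(W(11)) + 17168 = 59 + 17168 = 17227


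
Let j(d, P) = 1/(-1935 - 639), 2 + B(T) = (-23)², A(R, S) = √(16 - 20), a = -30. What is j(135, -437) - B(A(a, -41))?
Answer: -1356499/2574 ≈ -527.00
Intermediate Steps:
A(R, S) = 2*I (A(R, S) = √(-4) = 2*I)
B(T) = 527 (B(T) = -2 + (-23)² = -2 + 529 = 527)
j(d, P) = -1/2574 (j(d, P) = 1/(-2574) = -1/2574)
j(135, -437) - B(A(a, -41)) = -1/2574 - 1*527 = -1/2574 - 527 = -1356499/2574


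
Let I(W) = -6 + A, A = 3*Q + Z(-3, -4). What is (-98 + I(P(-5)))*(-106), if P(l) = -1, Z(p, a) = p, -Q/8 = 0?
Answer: 11342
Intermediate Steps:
Q = 0 (Q = -8*0 = 0)
A = -3 (A = 3*0 - 3 = 0 - 3 = -3)
I(W) = -9 (I(W) = -6 - 3 = -9)
(-98 + I(P(-5)))*(-106) = (-98 - 9)*(-106) = -107*(-106) = 11342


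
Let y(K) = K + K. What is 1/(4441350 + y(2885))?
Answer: 1/4447120 ≈ 2.2486e-7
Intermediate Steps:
y(K) = 2*K
1/(4441350 + y(2885)) = 1/(4441350 + 2*2885) = 1/(4441350 + 5770) = 1/4447120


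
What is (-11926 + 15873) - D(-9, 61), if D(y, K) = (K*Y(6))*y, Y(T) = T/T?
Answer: 4496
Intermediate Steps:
Y(T) = 1
D(y, K) = K*y (D(y, K) = (K*1)*y = K*y)
(-11926 + 15873) - D(-9, 61) = (-11926 + 15873) - 61*(-9) = 3947 - 1*(-549) = 3947 + 549 = 4496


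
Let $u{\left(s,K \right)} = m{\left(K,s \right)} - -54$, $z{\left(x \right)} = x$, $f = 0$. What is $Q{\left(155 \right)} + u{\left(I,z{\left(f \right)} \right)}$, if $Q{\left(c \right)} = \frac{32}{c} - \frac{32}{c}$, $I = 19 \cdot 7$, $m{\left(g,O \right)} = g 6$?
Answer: $54$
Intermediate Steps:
$m{\left(g,O \right)} = 6 g$
$I = 133$
$Q{\left(c \right)} = 0$
$u{\left(s,K \right)} = 54 + 6 K$ ($u{\left(s,K \right)} = 6 K - -54 = 6 K + 54 = 54 + 6 K$)
$Q{\left(155 \right)} + u{\left(I,z{\left(f \right)} \right)} = 0 + \left(54 + 6 \cdot 0\right) = 0 + \left(54 + 0\right) = 0 + 54 = 54$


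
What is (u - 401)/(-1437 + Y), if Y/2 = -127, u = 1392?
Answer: -991/1691 ≈ -0.58604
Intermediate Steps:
Y = -254 (Y = 2*(-127) = -254)
(u - 401)/(-1437 + Y) = (1392 - 401)/(-1437 - 254) = 991/(-1691) = -1/1691*991 = -991/1691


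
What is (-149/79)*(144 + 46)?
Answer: -28310/79 ≈ -358.35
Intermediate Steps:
(-149/79)*(144 + 46) = -149*1/79*190 = -149/79*190 = -28310/79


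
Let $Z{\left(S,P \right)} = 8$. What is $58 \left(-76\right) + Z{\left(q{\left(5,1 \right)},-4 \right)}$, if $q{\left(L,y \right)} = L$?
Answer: $-4400$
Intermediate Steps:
$58 \left(-76\right) + Z{\left(q{\left(5,1 \right)},-4 \right)} = 58 \left(-76\right) + 8 = -4408 + 8 = -4400$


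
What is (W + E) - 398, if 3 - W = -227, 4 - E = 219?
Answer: -383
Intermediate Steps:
E = -215 (E = 4 - 1*219 = 4 - 219 = -215)
W = 230 (W = 3 - 1*(-227) = 3 + 227 = 230)
(W + E) - 398 = (230 - 215) - 398 = 15 - 398 = -383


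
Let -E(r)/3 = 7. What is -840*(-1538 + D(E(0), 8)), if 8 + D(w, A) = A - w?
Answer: 1274280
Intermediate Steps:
E(r) = -21 (E(r) = -3*7 = -21)
D(w, A) = -8 + A - w (D(w, A) = -8 + (A - w) = -8 + A - w)
-840*(-1538 + D(E(0), 8)) = -840*(-1538 + (-8 + 8 - 1*(-21))) = -840*(-1538 + (-8 + 8 + 21)) = -840*(-1538 + 21) = -840*(-1517) = 1274280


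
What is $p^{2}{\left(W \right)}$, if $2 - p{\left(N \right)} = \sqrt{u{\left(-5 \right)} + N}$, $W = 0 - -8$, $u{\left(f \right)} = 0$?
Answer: $12 - 8 \sqrt{2} \approx 0.68629$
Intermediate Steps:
$W = 8$ ($W = 0 + 8 = 8$)
$p{\left(N \right)} = 2 - \sqrt{N}$ ($p{\left(N \right)} = 2 - \sqrt{0 + N} = 2 - \sqrt{N}$)
$p^{2}{\left(W \right)} = \left(2 - \sqrt{8}\right)^{2} = \left(2 - 2 \sqrt{2}\right)^{2}$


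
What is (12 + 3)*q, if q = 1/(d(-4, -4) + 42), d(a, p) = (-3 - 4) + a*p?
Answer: 5/17 ≈ 0.29412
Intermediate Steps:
d(a, p) = -7 + a*p
q = 1/51 (q = 1/((-7 - 4*(-4)) + 42) = 1/((-7 + 16) + 42) = 1/(9 + 42) = 1/51 ≈ 0.019608)
(12 + 3)*q = (12 + 3)*(1/51) = 15*(1/51) = 5/17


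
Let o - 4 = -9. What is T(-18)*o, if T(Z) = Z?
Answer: 90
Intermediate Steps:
o = -5 (o = 4 - 9 = -5)
T(-18)*o = -18*(-5) = 90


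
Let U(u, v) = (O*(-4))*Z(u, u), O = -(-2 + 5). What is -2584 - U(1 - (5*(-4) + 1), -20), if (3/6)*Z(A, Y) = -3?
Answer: -2512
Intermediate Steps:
Z(A, Y) = -6 (Z(A, Y) = 2*(-3) = -6)
O = -3 (O = -1*3 = -3)
U(u, v) = -72 (U(u, v) = -3*(-4)*(-6) = 12*(-6) = -72)
-2584 - U(1 - (5*(-4) + 1), -20) = -2584 - 1*(-72) = -2584 + 72 = -2512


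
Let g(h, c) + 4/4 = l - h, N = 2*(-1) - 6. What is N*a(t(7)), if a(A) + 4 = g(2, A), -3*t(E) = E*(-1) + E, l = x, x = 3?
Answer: 32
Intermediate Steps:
N = -8 (N = -2 - 6 = -8)
l = 3
g(h, c) = 2 - h (g(h, c) = -1 + (3 - h) = 2 - h)
t(E) = 0 (t(E) = -(E*(-1) + E)/3 = -(-E + E)/3 = -⅓*0 = 0)
a(A) = -4 (a(A) = -4 + (2 - 1*2) = -4 + (2 - 2) = -4 + 0 = -4)
N*a(t(7)) = -8*(-4) = 32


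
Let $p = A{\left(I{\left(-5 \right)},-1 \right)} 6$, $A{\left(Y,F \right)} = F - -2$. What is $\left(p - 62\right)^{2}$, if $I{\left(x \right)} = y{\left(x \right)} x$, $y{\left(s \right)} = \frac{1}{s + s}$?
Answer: $3136$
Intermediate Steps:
$y{\left(s \right)} = \frac{1}{2 s}$
$I{\left(x \right)} = \frac{1}{2}$ ($I{\left(x \right)} = \frac{1}{2 x} x = \frac{1}{2}$)
$A{\left(Y,F \right)} = 2 + F$ ($A{\left(Y,F \right)} = F + 2 = 2 + F$)
$p = 6$ ($p = \left(2 - 1\right) 6 = 1 \cdot 6 = 6$)
$\left(p - 62\right)^{2} = \left(6 - 62\right)^{2} = \left(-56\right)^{2} = 3136$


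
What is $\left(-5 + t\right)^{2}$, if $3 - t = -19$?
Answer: $289$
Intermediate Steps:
$t = 22$ ($t = 3 - -19 = 3 + 19 = 22$)
$\left(-5 + t\right)^{2} = \left(-5 + 22\right)^{2} = 17^{2} = 289$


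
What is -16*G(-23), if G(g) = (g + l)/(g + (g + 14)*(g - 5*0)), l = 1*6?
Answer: 34/23 ≈ 1.4783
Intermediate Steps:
l = 6
G(g) = (6 + g)/(g + g*(14 + g)) (G(g) = (g + 6)/(g + (g + 14)*(g - 5*0)) = (6 + g)/(g + (14 + g)*(g + 0)) = (6 + g)/(g + (14 + g)*g) = (6 + g)/(g + g*(14 + g)))
-16*G(-23) = -16*(6 - 23)/((-23)*(15 - 23)) = -(-16)*(-17)/(23*(-8)) = -(-16)*(-1)*(-17)/(23*8) = -16*(-17/184) = 34/23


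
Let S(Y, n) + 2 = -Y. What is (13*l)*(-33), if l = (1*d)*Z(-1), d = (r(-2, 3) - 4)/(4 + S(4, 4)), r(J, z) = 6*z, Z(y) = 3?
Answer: 9009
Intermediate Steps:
S(Y, n) = -2 - Y
d = -7 (d = (6*3 - 4)/(4 + (-2 - 1*4)) = (18 - 4)/(4 + (-2 - 4)) = 14/(4 - 6) = 14/(-2) = 14*(-1/2) = -7)
l = -21 (l = (1*(-7))*3 = -7*3 = -21)
(13*l)*(-33) = (13*(-21))*(-33) = -273*(-33) = 9009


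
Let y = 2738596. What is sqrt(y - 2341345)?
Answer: 3*sqrt(44139) ≈ 630.28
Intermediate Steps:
sqrt(y - 2341345) = sqrt(2738596 - 2341345) = sqrt(397251) = 3*sqrt(44139)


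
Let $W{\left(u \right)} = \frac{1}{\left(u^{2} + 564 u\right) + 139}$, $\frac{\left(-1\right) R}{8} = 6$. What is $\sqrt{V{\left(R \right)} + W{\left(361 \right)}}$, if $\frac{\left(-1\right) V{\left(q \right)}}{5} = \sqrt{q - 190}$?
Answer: $\frac{\sqrt{20879 - 34874611280 i \sqrt{238}}}{83516} \approx 6.2103 - 6.2103 i$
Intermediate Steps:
$R = -48$ ($R = \left(-8\right) 6 = -48$)
$V{\left(q \right)} = - 5 \sqrt{-190 + q}$ ($V{\left(q \right)} = - 5 \sqrt{q - 190} = - 5 \sqrt{-190 + q}$)
$W{\left(u \right)} = \frac{1}{139 + u^{2} + 564 u}$
$\sqrt{V{\left(R \right)} + W{\left(361 \right)}} = \sqrt{- 5 \sqrt{-190 - 48} + \frac{1}{139 + 361^{2} + 564 \cdot 361}} = \sqrt{- 5 \sqrt{-238} + \frac{1}{139 + 130321 + 203604}} = \sqrt{- 5 i \sqrt{238} + \frac{1}{334064}} = \sqrt{\frac{1}{334064} - 5 i \sqrt{238}}$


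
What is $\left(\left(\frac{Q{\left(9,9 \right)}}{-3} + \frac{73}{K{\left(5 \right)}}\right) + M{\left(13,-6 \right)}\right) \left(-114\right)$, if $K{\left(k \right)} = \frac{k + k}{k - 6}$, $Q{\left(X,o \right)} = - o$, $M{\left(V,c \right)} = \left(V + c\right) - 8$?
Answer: $\frac{3021}{5} \approx 604.2$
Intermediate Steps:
$M{\left(V,c \right)} = -8 + V + c$
$K{\left(k \right)} = \frac{2 k}{-6 + k}$
$\left(\left(\frac{Q{\left(9,9 \right)}}{-3} + \frac{73}{K{\left(5 \right)}}\right) + M{\left(13,-6 \right)}\right) \left(-114\right) = \left(\left(\frac{\left(-1\right) 9}{-3} + \frac{73}{2 \cdot 5 \frac{1}{-6 + 5}}\right) - 1\right) \left(-114\right) = \left(\left(\left(-9\right) \left(- \frac{1}{3}\right) + \frac{73}{2 \cdot 5 \frac{1}{-1}}\right) - 1\right) \left(-114\right) = \left(\left(3 + \frac{73}{2 \cdot 5 \left(-1\right)}\right) - 1\right) \left(-114\right) = \left(\left(3 + \frac{73}{-10}\right) - 1\right) \left(-114\right) = \left(\left(3 + 73 \left(- \frac{1}{10}\right)\right) - 1\right) \left(-114\right) = \left(\left(3 - \frac{73}{10}\right) - 1\right) \left(-114\right) = \left(- \frac{43}{10} - 1\right) \left(-114\right) = \left(- \frac{53}{10}\right) \left(-114\right) = \frac{3021}{5}$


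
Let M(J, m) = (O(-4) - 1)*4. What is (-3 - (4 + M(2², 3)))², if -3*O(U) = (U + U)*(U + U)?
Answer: 61009/9 ≈ 6778.8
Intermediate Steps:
O(U) = -4*U²/3 (O(U) = -(U + U)*(U + U)/3 = -2*U*2*U/3 = -4*U²/3)
M(J, m) = -268/3 (M(J, m) = (-4/3*(-4)² - 1)*4 = (-4/3*16 - 1)*4 = (-64/3 - 1)*4 = -67/3*4 = -268/3)
(-3 - (4 + M(2², 3)))² = (-3 - (4 - 268/3))² = (-3 - 1*(-256/3))² = (-3 + 256/3)² = (247/3)² = 61009/9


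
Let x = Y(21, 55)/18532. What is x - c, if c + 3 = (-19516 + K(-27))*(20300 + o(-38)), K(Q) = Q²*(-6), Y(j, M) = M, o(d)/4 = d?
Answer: 8920113618691/18532 ≈ 4.8134e+8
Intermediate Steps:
o(d) = 4*d
K(Q) = -6*Q²
c = -481335723 (c = -3 + (-19516 - 6*(-27)²)*(20300 + 4*(-38)) = -3 + (-19516 - 6*729)*(20300 - 152) = -3 + (-19516 - 4374)*20148 = -3 - 23890*20148 = -3 - 481335720 = -481335723)
x = 55/18532 ≈ 0.0029678
x - c = 55/18532 - 1*(-481335723) = 55/18532 + 481335723 = 8920113618691/18532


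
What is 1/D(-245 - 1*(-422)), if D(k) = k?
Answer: 1/177 ≈ 0.0056497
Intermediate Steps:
1/D(-245 - 1*(-422)) = 1/(-245 - 1*(-422)) = 1/(-245 + 422) = 1/177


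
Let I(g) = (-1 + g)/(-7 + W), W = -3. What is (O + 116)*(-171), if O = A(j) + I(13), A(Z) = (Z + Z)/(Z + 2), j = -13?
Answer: -1101924/55 ≈ -20035.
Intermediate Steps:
I(g) = 1/10 - g/10 (I(g) = (-1 + g)/(-7 - 3) = (-1 + g)/(-10) = (-1 + g)*(-1/10) = 1/10 - g/10)
A(Z) = 2*Z/(2 + Z) (A(Z) = (2*Z)/(2 + Z) = 2*Z/(2 + Z))
O = 64/55 (O = 2*(-13)/(2 - 13) + (1/10 - 1/10*13) = 2*(-13)/(-11) + (1/10 - 13/10) = 2*(-13)*(-1/11) - 6/5 = 26/11 - 6/5 = 64/55 ≈ 1.1636)
(O + 116)*(-171) = (64/55 + 116)*(-171) = (6444/55)*(-171) = -1101924/55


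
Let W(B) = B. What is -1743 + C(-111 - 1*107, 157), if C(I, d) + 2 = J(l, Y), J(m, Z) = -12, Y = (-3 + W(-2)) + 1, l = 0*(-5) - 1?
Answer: -1757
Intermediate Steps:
l = -1 (l = 0 - 1 = -1)
Y = -4 (Y = (-3 - 2) + 1 = -5 + 1 = -4)
C(I, d) = -14 (C(I, d) = -2 - 12 = -14)
-1743 + C(-111 - 1*107, 157) = -1743 - 14 = -1757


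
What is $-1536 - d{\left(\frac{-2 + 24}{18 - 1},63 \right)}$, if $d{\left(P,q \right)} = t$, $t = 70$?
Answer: $-1606$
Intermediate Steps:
$d{\left(P,q \right)} = 70$
$-1536 - d{\left(\frac{-2 + 24}{18 - 1},63 \right)} = -1536 - 70 = -1606$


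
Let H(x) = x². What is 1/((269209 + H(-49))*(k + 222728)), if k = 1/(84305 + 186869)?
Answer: 135587/8202356185206765 ≈ 1.6530e-11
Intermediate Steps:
k = 1/271174 ≈ 3.6877e-6
1/((269209 + H(-49))*(k + 222728)) = 1/((269209 + (-49)²)*(1/271174 + 222728)) = 1/((269209 + 2401)*(60398042673/271174)) = 1/(271610*(60398042673/271174)) = 1/(8202356185206765/135587) = 135587/8202356185206765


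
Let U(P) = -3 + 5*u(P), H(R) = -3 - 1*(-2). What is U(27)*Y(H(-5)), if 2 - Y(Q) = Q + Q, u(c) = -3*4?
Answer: -252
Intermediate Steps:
H(R) = -1 (H(R) = -3 + 2 = -1)
u(c) = -12
U(P) = -63 (U(P) = -3 + 5*(-12) = -3 - 60 = -63)
Y(Q) = 2 - 2*Q (Y(Q) = 2 - (Q + Q) = 2 - 2*Q)
U(27)*Y(H(-5)) = -63*(2 - 2*(-1)) = -63*(2 + 2) = -63*4 = -252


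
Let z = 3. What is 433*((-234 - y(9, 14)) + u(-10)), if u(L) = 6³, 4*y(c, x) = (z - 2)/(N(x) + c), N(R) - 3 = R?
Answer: -811009/104 ≈ -7798.2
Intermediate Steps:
N(R) = 3 + R
y(c, x) = 1/(4*(3 + c + x)) (y(c, x) = ((3 - 2)/((3 + x) + c))/4 = (1/(3 + c + x))/4 = 1/(4*(3 + c + x)))
u(L) = 216
433*((-234 - y(9, 14)) + u(-10)) = 433*((-234 - 1/(4*(3 + 9 + 14))) + 216) = 433*((-234 - 1/(4*26)) + 216) = 433*((-234 - 1*1/104) + 216) = 433*((-234 - 1/104) + 216) = 433*(-24337/104 + 216) = 433*(-1873/104) = -811009/104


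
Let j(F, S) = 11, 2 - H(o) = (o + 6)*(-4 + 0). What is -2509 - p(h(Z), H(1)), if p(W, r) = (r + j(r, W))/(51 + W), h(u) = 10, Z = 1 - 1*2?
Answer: -153090/61 ≈ -2509.7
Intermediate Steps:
H(o) = 26 + 4*o (H(o) = 2 - (o + 6)*(-4 + 0) = 2 - (6 + o)*(-4) = 2 - (-24 - 4*o) = 2 + (24 + 4*o) = 26 + 4*o)
Z = -1 (Z = 1 - 2 = -1)
p(W, r) = (11 + r)/(51 + W) (p(W, r) = (r + 11)/(51 + W) = (11 + r)/(51 + W))
-2509 - p(h(Z), H(1)) = -2509 - (11 + (26 + 4*1))/(51 + 10) = -2509 - (11 + (26 + 4))/61 = -2509 - (11 + 30)/61 = -2509 - 41/61 = -153090/61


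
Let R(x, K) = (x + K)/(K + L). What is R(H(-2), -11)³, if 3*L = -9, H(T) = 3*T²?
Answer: -1/2744 ≈ -0.00036443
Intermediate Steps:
L = -3 (L = (⅓)*(-9) = -3)
R(x, K) = (K + x)/(-3 + K) (R(x, K) = (x + K)/(K - 3) = (K + x)/(-3 + K))
R(H(-2), -11)³ = ((-11 + 3*(-2)²)/(-3 - 11))³ = ((-11 + 3*4)/(-14))³ = (-(-11 + 12)/14)³ = (-1/14*1)³ = (-1/14)³ = -1/2744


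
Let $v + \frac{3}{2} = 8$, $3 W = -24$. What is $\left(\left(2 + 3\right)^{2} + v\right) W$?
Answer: $-252$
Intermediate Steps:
$W = -8$ ($W = \frac{1}{3} \left(-24\right) = -8$)
$v = \frac{13}{2}$ ($v = - \frac{3}{2} + 8 = \frac{13}{2} \approx 6.5$)
$\left(\left(2 + 3\right)^{2} + v\right) W = \left(\left(2 + 3\right)^{2} + \frac{13}{2}\right) \left(-8\right) = \left(5^{2} + \frac{13}{2}\right) \left(-8\right) = \left(25 + \frac{13}{2}\right) \left(-8\right) = \frac{63}{2} \left(-8\right) = -252$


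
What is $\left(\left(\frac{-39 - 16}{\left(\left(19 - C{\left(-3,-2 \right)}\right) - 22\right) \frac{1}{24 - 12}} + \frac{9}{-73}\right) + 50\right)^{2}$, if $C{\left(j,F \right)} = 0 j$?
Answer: $\frac{388129401}{5329} \approx 72834.0$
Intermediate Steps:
$C{\left(j,F \right)} = 0$
$\left(\left(\frac{-39 - 16}{\left(\left(19 - C{\left(-3,-2 \right)}\right) - 22\right) \frac{1}{24 - 12}} + \frac{9}{-73}\right) + 50\right)^{2} = \left(\left(\frac{-39 - 16}{\left(\left(19 - 0\right) - 22\right) \frac{1}{24 - 12}} + \frac{9}{-73}\right) + 50\right)^{2} = \left(\left(\frac{-39 - 16}{\left(\left(19 + 0\right) - 22\right) \frac{1}{12}} + 9 \left(- \frac{1}{73}\right)\right) + 50\right)^{2} = \left(\left(- \frac{55}{\left(19 - 22\right) \frac{1}{12}} - \frac{9}{73}\right) + 50\right)^{2} = \left(\left(- \frac{55}{\left(-3\right) \frac{1}{12}} - \frac{9}{73}\right) + 50\right)^{2} = \left(\left(- \frac{55}{- \frac{1}{4}} - \frac{9}{73}\right) + 50\right)^{2} = \left(\left(\left(-55\right) \left(-4\right) - \frac{9}{73}\right) + 50\right)^{2} = \left(\left(220 - \frac{9}{73}\right) + 50\right)^{2} = \left(\frac{16051}{73} + 50\right)^{2} = \left(\frac{19701}{73}\right)^{2} = \frac{388129401}{5329}$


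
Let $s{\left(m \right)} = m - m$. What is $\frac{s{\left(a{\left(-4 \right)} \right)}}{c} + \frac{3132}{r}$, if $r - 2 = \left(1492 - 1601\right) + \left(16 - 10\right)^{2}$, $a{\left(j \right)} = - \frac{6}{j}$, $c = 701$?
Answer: $- \frac{3132}{71} \approx -44.113$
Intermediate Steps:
$s{\left(m \right)} = 0$
$r = -71$ ($r = 2 + \left(\left(1492 - 1601\right) + \left(16 - 10\right)^{2}\right) = 2 - \left(109 - 6^{2}\right) = 2 + \left(-109 + 36\right) = 2 - 73 = -71$)
$\frac{s{\left(a{\left(-4 \right)} \right)}}{c} + \frac{3132}{r} = \frac{0}{701} + \frac{3132}{-71} = 0 \cdot \frac{1}{701} + 3132 \left(- \frac{1}{71}\right) = 0 - \frac{3132}{71} = - \frac{3132}{71}$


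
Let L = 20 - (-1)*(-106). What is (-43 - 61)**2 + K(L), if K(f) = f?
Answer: 10730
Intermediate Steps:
L = -86 (L = 20 - 1*106 = 20 - 106 = -86)
(-43 - 61)**2 + K(L) = (-43 - 61)**2 - 86 = (-104)**2 - 86 = 10816 - 86 = 10730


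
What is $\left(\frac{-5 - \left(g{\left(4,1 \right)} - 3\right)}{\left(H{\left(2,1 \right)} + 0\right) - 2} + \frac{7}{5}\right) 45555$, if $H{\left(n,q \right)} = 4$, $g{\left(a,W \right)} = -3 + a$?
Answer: $- \frac{9111}{2} \approx -4555.5$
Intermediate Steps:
$\left(\frac{-5 - \left(g{\left(4,1 \right)} - 3\right)}{\left(H{\left(2,1 \right)} + 0\right) - 2} + \frac{7}{5}\right) 45555 = \left(\frac{-5 - \left(\left(-3 + 4\right) - 3\right)}{\left(4 + 0\right) - 2} + \frac{7}{5}\right) 45555 = \left(\frac{-5 - \left(1 - 3\right)}{4 - 2} + 7 \cdot \frac{1}{5}\right) 45555 = \left(\frac{-5 - -2}{2} + \frac{7}{5}\right) 45555 = \left(\left(-5 + 2\right) \frac{1}{2} + \frac{7}{5}\right) 45555 = \left(\left(-3\right) \frac{1}{2} + \frac{7}{5}\right) 45555 = \left(- \frac{3}{2} + \frac{7}{5}\right) 45555 = \left(- \frac{1}{10}\right) 45555 = - \frac{9111}{2}$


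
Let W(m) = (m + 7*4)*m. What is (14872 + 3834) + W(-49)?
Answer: 19735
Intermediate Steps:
W(m) = m*(28 + m) (W(m) = (m + 28)*m = (28 + m)*m = m*(28 + m))
(14872 + 3834) + W(-49) = (14872 + 3834) - 49*(28 - 49) = 18706 - 49*(-21) = 18706 + 1029 = 19735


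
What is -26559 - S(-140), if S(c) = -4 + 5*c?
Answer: -25855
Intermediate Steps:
-26559 - S(-140) = -26559 - (-4 + 5*(-140)) = -26559 - (-4 - 700) = -26559 - 1*(-704) = -26559 + 704 = -25855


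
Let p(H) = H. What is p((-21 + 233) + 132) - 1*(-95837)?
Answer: 96181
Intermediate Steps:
p((-21 + 233) + 132) - 1*(-95837) = ((-21 + 233) + 132) - 1*(-95837) = (212 + 132) + 95837 = 344 + 95837 = 96181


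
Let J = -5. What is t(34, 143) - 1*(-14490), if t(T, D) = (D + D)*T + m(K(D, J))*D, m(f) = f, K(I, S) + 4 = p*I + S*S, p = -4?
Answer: -54579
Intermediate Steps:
K(I, S) = -4 + S² - 4*I (K(I, S) = -4 + (-4*I + S*S) = -4 + (-4*I + S²) = -4 + (S² - 4*I) = -4 + S² - 4*I)
t(T, D) = D*(21 - 4*D) + 2*D*T (t(T, D) = (D + D)*T + (-4 + (-5)² - 4*D)*D = (2*D)*T + (-4 + 25 - 4*D)*D = 2*D*T + (21 - 4*D)*D = 2*D*T + D*(21 - 4*D) = D*(21 - 4*D) + 2*D*T)
t(34, 143) - 1*(-14490) = 143*(21 - 4*143 + 2*34) - 1*(-14490) = 143*(21 - 572 + 68) + 14490 = 143*(-483) + 14490 = -69069 + 14490 = -54579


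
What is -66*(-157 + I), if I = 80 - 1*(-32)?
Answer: 2970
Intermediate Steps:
I = 112 (I = 80 + 32 = 112)
-66*(-157 + I) = -66*(-157 + 112) = -66*(-45) = 2970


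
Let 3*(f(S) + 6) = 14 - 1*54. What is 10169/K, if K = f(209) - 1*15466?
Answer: -30507/46456 ≈ -0.65669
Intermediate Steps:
f(S) = -58/3 (f(S) = -6 + (14 - 1*54)/3 = -6 + (14 - 54)/3 = -6 + (⅓)*(-40) = -6 - 40/3 = -58/3)
K = -46456/3 (K = -58/3 - 1*15466 = -58/3 - 15466 = -46456/3 ≈ -15485.)
10169/K = 10169/(-46456/3) = 10169*(-3/46456) = -30507/46456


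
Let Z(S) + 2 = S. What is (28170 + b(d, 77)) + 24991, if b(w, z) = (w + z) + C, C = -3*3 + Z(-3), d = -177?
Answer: 53047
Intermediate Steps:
Z(S) = -2 + S
C = -14 (C = -3*3 + (-2 - 3) = -9 - 5 = -14)
b(w, z) = -14 + w + z (b(w, z) = (w + z) - 14 = -14 + w + z)
(28170 + b(d, 77)) + 24991 = (28170 + (-14 - 177 + 77)) + 24991 = (28170 - 114) + 24991 = 28056 + 24991 = 53047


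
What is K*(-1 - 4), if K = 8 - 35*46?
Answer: 8010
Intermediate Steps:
K = -1602 (K = 8 - 1610 = -1602)
K*(-1 - 4) = -1602*(-1 - 4) = -1602*(-5) = 8010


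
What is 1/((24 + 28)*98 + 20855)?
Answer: 1/25951 ≈ 3.8534e-5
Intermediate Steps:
1/((24 + 28)*98 + 20855) = 1/(52*98 + 20855) = 1/(5096 + 20855) = 1/25951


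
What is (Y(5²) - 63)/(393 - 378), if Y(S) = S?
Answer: -38/15 ≈ -2.5333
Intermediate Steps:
(Y(5²) - 63)/(393 - 378) = (5² - 63)/(393 - 378) = (25 - 63)/15 = -38*1/15 = -38/15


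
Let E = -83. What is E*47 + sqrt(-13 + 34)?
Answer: -3901 + sqrt(21) ≈ -3896.4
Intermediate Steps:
E*47 + sqrt(-13 + 34) = -83*47 + sqrt(-13 + 34) = -3901 + sqrt(21)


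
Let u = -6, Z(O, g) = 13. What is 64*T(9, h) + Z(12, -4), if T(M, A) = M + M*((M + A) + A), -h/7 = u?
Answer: 54157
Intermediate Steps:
h = 42 (h = -7*(-6) = 42)
T(M, A) = M + M*(M + 2*A) (T(M, A) = M + M*((A + M) + A) = M + M*(M + 2*A))
64*T(9, h) + Z(12, -4) = 64*(9*(1 + 9 + 2*42)) + 13 = 64*(9*(1 + 9 + 84)) + 13 = 64*(9*94) + 13 = 64*846 + 13 = 54144 + 13 = 54157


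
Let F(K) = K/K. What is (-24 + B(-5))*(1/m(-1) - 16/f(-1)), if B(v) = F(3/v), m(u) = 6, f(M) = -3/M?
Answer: 713/6 ≈ 118.83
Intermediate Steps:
F(K) = 1
B(v) = 1
(-24 + B(-5))*(1/m(-1) - 16/f(-1)) = (-24 + 1)*(1/6 - 16/((-3/(-1)))) = -23*(1*(⅙) - 16/((-3*(-1)))) = -23*(⅙ - 16/3) = -23*(-31/6) = 713/6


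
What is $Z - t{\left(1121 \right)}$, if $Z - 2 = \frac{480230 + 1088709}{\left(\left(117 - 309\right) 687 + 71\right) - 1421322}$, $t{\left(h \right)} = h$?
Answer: $- \frac{1739549384}{1553155} \approx -1120.0$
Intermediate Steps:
$Z = \frac{1537371}{1553155}$ ($Z = 2 + \frac{480230 + 1088709}{\left(\left(117 - 309\right) 687 + 71\right) - 1421322} = 2 + \frac{1568939}{\left(\left(117 - 309\right) 687 + 71\right) - 1421322} = 2 + \frac{1568939}{\left(\left(-192\right) 687 + 71\right) - 1421322} = 2 + \frac{1568939}{\left(-131904 + 71\right) - 1421322} = 2 + \frac{1568939}{-131833 - 1421322} = 2 + \frac{1568939}{-1553155} = 2 + 1568939 \left(- \frac{1}{1553155}\right) = 2 - \frac{1568939}{1553155} = \frac{1537371}{1553155} \approx 0.98984$)
$Z - t{\left(1121 \right)} = \frac{1537371}{1553155} - 1121 = - \frac{1739549384}{1553155}$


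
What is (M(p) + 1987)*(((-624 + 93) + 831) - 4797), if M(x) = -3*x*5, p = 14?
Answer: -7991169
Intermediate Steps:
M(x) = -15*x
(M(p) + 1987)*(((-624 + 93) + 831) - 4797) = (-15*14 + 1987)*(((-624 + 93) + 831) - 4797) = (-210 + 1987)*((-531 + 831) - 4797) = 1777*(300 - 4797) = 1777*(-4497) = -7991169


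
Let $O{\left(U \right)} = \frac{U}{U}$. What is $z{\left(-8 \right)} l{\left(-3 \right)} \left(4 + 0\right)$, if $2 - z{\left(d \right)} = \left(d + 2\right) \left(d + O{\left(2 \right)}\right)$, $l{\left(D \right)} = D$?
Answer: $480$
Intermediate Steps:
$O{\left(U \right)} = 1$
$z{\left(d \right)} = 2 - \left(1 + d\right) \left(2 + d\right)$ ($z{\left(d \right)} = 2 - \left(d + 2\right) \left(d + 1\right) = 2 - \left(2 + d\right) \left(1 + d\right) = 2 - \left(1 + d\right) \left(2 + d\right)$)
$z{\left(-8 \right)} l{\left(-3 \right)} \left(4 + 0\right) = - 8 \left(-3 - -8\right) \left(- 3 \left(4 + 0\right)\right) = - 8 \left(-3 + 8\right) \left(\left(-3\right) 4\right) = \left(-8\right) 5 \left(-12\right) = \left(-40\right) \left(-12\right) = 480$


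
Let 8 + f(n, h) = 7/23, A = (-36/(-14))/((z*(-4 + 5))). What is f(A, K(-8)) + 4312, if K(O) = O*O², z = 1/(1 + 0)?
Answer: 98999/23 ≈ 4304.3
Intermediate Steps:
z = 1 (z = 1/1 = 1)
K(O) = O³
A = 18/7 (A = (-36/(-14))/((1*(-4 + 5))) = (-36*(-1/14))/((1*1)) = (18/7)/1 = (18/7)*1 = 18/7 ≈ 2.5714)
f(n, h) = -177/23 (f(n, h) = -8 + 7/23 = -177/23)
f(A, K(-8)) + 4312 = -177/23 + 4312 = 98999/23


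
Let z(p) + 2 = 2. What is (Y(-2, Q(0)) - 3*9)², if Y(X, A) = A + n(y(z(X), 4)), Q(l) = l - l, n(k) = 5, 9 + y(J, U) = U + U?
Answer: 484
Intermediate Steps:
z(p) = 0 (z(p) = -2 + 2 = 0)
y(J, U) = -9 + 2*U (y(J, U) = -9 + (U + U) = -9 + 2*U)
Q(l) = 0
Y(X, A) = 5 + A (Y(X, A) = A + 5 = 5 + A)
(Y(-2, Q(0)) - 3*9)² = ((5 + 0) - 3*9)² = (5 - 27)² = (-22)² = 484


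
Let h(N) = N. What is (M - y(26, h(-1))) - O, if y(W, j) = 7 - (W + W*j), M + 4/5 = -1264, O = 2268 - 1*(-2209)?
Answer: -28744/5 ≈ -5748.8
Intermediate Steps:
O = 4477 (O = 2268 + 2209 = 4477)
M = -6324/5 (M = -⅘ - 1264 = -6324/5 ≈ -1264.8)
y(W, j) = 7 - W - W*j (y(W, j) = 7 + (-W - W*j) = 7 - W - W*j)
(M - y(26, h(-1))) - O = (-6324/5 - (7 - 1*26 - 1*26*(-1))) - 1*4477 = (-6324/5 - (7 - 26 + 26)) - 4477 = (-6324/5 - 1*7) - 4477 = (-6324/5 - 7) - 4477 = -6359/5 - 4477 = -28744/5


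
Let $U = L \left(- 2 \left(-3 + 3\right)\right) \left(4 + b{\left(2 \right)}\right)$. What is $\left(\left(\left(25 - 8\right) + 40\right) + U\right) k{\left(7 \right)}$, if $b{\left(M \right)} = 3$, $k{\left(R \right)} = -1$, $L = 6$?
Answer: $-57$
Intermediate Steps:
$U = 0$ ($U = 6 \left(- 2 \left(-3 + 3\right)\right) \left(4 + 3\right) = 6 \left(\left(-2\right) 0\right) 7 = 6 \cdot 0 \cdot 7 = 0 \cdot 7 = 0$)
$\left(\left(\left(25 - 8\right) + 40\right) + U\right) k{\left(7 \right)} = \left(\left(\left(25 - 8\right) + 40\right) + 0\right) \left(-1\right) = \left(\left(17 + 40\right) + 0\right) \left(-1\right) = \left(57 + 0\right) \left(-1\right) = 57 \left(-1\right) = -57$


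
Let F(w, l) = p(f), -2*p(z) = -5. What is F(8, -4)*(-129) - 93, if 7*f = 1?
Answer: -831/2 ≈ -415.50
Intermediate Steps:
f = ⅐ (f = (⅐)*1 = ⅐ ≈ 0.14286)
p(z) = 5/2 (p(z) = -½*(-5) = 5/2)
F(w, l) = 5/2
F(8, -4)*(-129) - 93 = (5/2)*(-129) - 93 = -645/2 - 93 = -831/2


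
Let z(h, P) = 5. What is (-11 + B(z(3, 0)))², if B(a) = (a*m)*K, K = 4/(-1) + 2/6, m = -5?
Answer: 58564/9 ≈ 6507.1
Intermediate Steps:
K = -11/3 (K = 4*(-1) + 2*(⅙) = -4 + ⅓ = -11/3 ≈ -3.6667)
B(a) = 55*a/3 (B(a) = (a*(-5))*(-11/3) = -5*a*(-11/3) = 55*a/3)
(-11 + B(z(3, 0)))² = (-11 + (55/3)*5)² = (-11 + 275/3)² = (242/3)² = 58564/9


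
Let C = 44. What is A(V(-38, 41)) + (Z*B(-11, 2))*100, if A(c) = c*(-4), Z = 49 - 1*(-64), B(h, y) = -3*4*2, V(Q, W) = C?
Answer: -271376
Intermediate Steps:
V(Q, W) = 44
B(h, y) = -24 (B(h, y) = -12*2 = -24)
Z = 113 (Z = 49 + 64 = 113)
A(c) = -4*c
A(V(-38, 41)) + (Z*B(-11, 2))*100 = -4*44 + (113*(-24))*100 = -176 - 2712*100 = -176 - 271200 = -271376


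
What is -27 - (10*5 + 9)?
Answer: -86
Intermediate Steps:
-27 - (10*5 + 9) = -27 - (50 + 9) = -27 - 1*59 = -27 - 59 = -86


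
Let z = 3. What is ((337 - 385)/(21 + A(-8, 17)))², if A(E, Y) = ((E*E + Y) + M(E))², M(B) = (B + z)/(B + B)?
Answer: 150994944/2883125892529 ≈ 5.2372e-5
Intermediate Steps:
M(B) = (3 + B)/(2*B) (M(B) = (B + 3)/(B + B) = (3 + B)/((2*B)) = (3 + B)*(1/(2*B)) = (3 + B)/(2*B))
A(E, Y) = (Y + E² + (3 + E)/(2*E))² (A(E, Y) = ((E*E + Y) + (3 + E)/(2*E))² = ((E² + Y) + (3 + E)/(2*E))² = ((Y + E²) + (3 + E)/(2*E))² = (Y + E² + (3 + E)/(2*E))²)
((337 - 385)/(21 + A(-8, 17)))² = ((337 - 385)/(21 + (¼)*(3 - 8 + 2*(-8)*(17 + (-8)²))²/(-8)²))² = (-48/(21 + (¼)*(1/64)*(3 - 8 + 2*(-8)*(17 + 64))²))² = (-48/(21 + (¼)*(1/64)*(3 - 8 + 2*(-8)*81)²))² = (-48/(21 + (¼)*(1/64)*(3 - 8 - 1296)²))² = (-48/(21 + (¼)*(1/64)*(-1301)²))² = (-48/(21 + (¼)*(1/64)*1692601))² = (-48/(21 + 1692601/256))² = (-48/1697977/256)² = (-48*256/1697977)² = (-12288/1697977)² = 150994944/2883125892529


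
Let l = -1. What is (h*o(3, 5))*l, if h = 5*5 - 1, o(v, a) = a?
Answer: -120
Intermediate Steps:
h = 24 (h = 25 - 1 = 24)
(h*o(3, 5))*l = (24*5)*(-1) = 120*(-1) = -120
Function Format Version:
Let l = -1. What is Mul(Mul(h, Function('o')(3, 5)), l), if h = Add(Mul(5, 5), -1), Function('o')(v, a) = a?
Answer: -120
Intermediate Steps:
h = 24 (h = Add(25, -1) = 24)
Mul(Mul(h, Function('o')(3, 5)), l) = Mul(Mul(24, 5), -1) = Mul(120, -1) = -120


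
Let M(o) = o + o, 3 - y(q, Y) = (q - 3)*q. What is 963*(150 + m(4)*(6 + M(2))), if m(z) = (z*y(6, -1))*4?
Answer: -2166750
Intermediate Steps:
y(q, Y) = 3 - q*(-3 + q) (y(q, Y) = 3 - (q - 3)*q = 3 - (-3 + q)*q = 3 - q*(-3 + q))
M(o) = 2*o
m(z) = -60*z (m(z) = (z*(3 - 1*6² + 3*6))*4 = (z*(3 - 1*36 + 18))*4 = (z*(3 - 36 + 18))*4 = (z*(-15))*4 = -15*z*4 = -60*z)
963*(150 + m(4)*(6 + M(2))) = 963*(150 + (-60*4)*(6 + 2*2)) = 963*(150 - 240*(6 + 4)) = 963*(150 - 240*10) = 963*(150 - 2400) = 963*(-2250) = -2166750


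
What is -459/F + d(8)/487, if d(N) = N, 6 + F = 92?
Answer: -222845/41882 ≈ -5.3208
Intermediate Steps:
F = 86 (F = -6 + 92 = 86)
-459/F + d(8)/487 = -459/86 + 8/487 = -222845/41882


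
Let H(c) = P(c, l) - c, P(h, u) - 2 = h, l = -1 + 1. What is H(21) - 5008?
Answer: -5006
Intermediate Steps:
l = 0
P(h, u) = 2 + h
H(c) = 2 (H(c) = (2 + c) - c = 2)
H(21) - 5008 = 2 - 5008 = -5006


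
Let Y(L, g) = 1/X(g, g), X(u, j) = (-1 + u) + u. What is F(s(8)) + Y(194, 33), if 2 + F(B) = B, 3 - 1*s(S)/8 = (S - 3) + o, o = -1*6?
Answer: 1951/65 ≈ 30.015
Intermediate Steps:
o = -6
X(u, j) = -1 + 2*u
s(S) = 96 - 8*S (s(S) = 24 - 8*((S - 3) - 6) = 24 - 8*((-3 + S) - 6) = 24 - 8*(-9 + S) = 24 + (72 - 8*S) = 96 - 8*S)
F(B) = -2 + B
Y(L, g) = 1/(-1 + 2*g)
F(s(8)) + Y(194, 33) = (-2 + (96 - 8*8)) + 1/(-1 + 2*33) = (-2 + (96 - 64)) + 1/(-1 + 66) = (-2 + 32) + 1/65 = 30 + 1/65 = 1951/65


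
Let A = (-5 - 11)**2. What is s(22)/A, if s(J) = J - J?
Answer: 0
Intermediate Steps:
A = 256 (A = (-16)**2 = 256)
s(J) = 0
s(22)/A = 0/256 = 0*(1/256) = 0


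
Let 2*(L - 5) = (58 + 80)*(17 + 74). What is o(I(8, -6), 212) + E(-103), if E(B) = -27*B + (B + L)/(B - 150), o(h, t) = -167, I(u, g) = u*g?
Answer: 655161/253 ≈ 2589.6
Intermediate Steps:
L = 6284 (L = 5 + ((58 + 80)*(17 + 74))/2 = 5 + (138*91)/2 = 5 + (½)*12558 = 5 + 6279 = 6284)
I(u, g) = g*u
E(B) = -27*B + (6284 + B)/(-150 + B) (E(B) = -27*B + (B + 6284)/(B - 150) = -27*B + (6284 + B)/(-150 + B))
o(I(8, -6), 212) + E(-103) = -167 + (6284 - 27*(-103)² + 4051*(-103))/(-150 - 103) = -167 + (6284 - 27*10609 - 417253)/(-253) = -167 - (6284 - 286443 - 417253)/253 = -167 - 1/253*(-697412) = -167 + 697412/253 = 655161/253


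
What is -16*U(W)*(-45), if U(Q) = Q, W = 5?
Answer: 3600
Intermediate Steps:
-16*U(W)*(-45) = -16*5*(-45) = -80*(-45) = 3600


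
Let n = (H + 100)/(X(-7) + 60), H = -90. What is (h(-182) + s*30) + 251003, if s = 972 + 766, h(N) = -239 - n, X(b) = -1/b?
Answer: 127522514/421 ≈ 3.0290e+5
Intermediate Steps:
n = 70/421 (n = (-90 + 100)/(-1/(-7) + 60) = 10/(-1*(-⅐) + 60) = 10/(⅐ + 60) = 10/(421/7) = 10*(7/421) = 70/421 ≈ 0.16627)
h(N) = -100689/421 (h(N) = -239 - 1*70/421 = -239 - 70/421 = -100689/421)
s = 1738
(h(-182) + s*30) + 251003 = (-100689/421 + 1738*30) + 251003 = (-100689/421 + 52140) + 251003 = 21850251/421 + 251003 = 127522514/421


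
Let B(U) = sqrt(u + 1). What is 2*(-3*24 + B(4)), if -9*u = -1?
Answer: -144 + 2*sqrt(10)/3 ≈ -141.89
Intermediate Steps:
u = 1/9 (u = -1/9*(-1) = 1/9 ≈ 0.11111)
B(U) = sqrt(10)/3 (B(U) = sqrt(1/9 + 1) = sqrt(10/9) = sqrt(10)/3)
2*(-3*24 + B(4)) = 2*(-3*24 + sqrt(10)/3) = 2*(-72 + sqrt(10)/3) = -144 + 2*sqrt(10)/3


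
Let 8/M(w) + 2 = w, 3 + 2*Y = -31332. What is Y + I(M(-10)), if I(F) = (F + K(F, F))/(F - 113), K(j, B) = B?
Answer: -10685227/682 ≈ -15667.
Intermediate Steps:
Y = -31335/2 (Y = -3/2 + (½)*(-31332) = -3/2 - 15666 = -31335/2 ≈ -15668.)
M(w) = 8/(-2 + w)
I(F) = 2*F/(-113 + F) (I(F) = (F + F)/(F - 113) = (2*F)/(-113 + F) = 2*F/(-113 + F))
Y + I(M(-10)) = -31335/2 + 2*(8/(-2 - 10))/(-113 + 8/(-2 - 10)) = -31335/2 + 2*(8/(-12))/(-113 + 8/(-12)) = -31335/2 + 2*(8*(-1/12))/(-113 + 8*(-1/12)) = -31335/2 + 2*(-⅔)/(-113 - ⅔) = -31335/2 + 2*(-⅔)/(-341/3) = -31335/2 + 2*(-⅔)*(-3/341) = -31335/2 + 4/341 = -10685227/682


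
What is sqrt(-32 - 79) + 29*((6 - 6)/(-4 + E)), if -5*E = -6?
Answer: I*sqrt(111) ≈ 10.536*I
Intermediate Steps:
E = 6/5 (E = -1/5*(-6) = 6/5 ≈ 1.2000)
sqrt(-32 - 79) + 29*((6 - 6)/(-4 + E)) = sqrt(-32 - 79) + 29*((6 - 6)/(-4 + 6/5)) = sqrt(-111) + 29*(0/(-14/5)) = I*sqrt(111) + 29*(0*(-5/14)) = I*sqrt(111) + 29*0 = I*sqrt(111) + 0 = I*sqrt(111)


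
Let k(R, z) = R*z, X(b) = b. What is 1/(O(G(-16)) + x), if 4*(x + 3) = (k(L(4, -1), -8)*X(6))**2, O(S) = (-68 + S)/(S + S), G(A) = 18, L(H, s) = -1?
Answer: 18/10289 ≈ 0.0017494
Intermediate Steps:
O(S) = (-68 + S)/(2*S) (O(S) = (-68 + S)/((2*S)) = (-68 + S)*(1/(2*S)) = (-68 + S)/(2*S))
x = 573 (x = -3 + (-1*(-8)*6)**2/4 = -3 + (8*6)**2/4 = -3 + (1/4)*48**2 = -3 + (1/4)*2304 = -3 + 576 = 573)
1/(O(G(-16)) + x) = 1/((1/2)*(-68 + 18)/18 + 573) = 1/((1/2)*(1/18)*(-50) + 573) = 1/(-25/18 + 573) = 1/(10289/18) = 18/10289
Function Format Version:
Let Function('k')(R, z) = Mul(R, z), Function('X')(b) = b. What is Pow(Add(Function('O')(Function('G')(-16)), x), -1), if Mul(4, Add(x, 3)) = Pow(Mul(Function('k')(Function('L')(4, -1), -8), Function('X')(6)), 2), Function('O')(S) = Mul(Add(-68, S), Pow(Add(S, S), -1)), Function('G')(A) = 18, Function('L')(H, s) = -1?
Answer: Rational(18, 10289) ≈ 0.0017494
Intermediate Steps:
Function('O')(S) = Mul(Rational(1, 2), Pow(S, -1), Add(-68, S)) (Function('O')(S) = Mul(Add(-68, S), Pow(Mul(2, S), -1)) = Mul(Add(-68, S), Mul(Rational(1, 2), Pow(S, -1))) = Mul(Rational(1, 2), Pow(S, -1), Add(-68, S)))
x = 573 (x = Add(-3, Mul(Rational(1, 4), Pow(Mul(Mul(-1, -8), 6), 2))) = Add(-3, Mul(Rational(1, 4), Pow(Mul(8, 6), 2))) = Add(-3, Mul(Rational(1, 4), Pow(48, 2))) = Add(-3, Mul(Rational(1, 4), 2304)) = Add(-3, 576) = 573)
Pow(Add(Function('O')(Function('G')(-16)), x), -1) = Pow(Add(Mul(Rational(1, 2), Pow(18, -1), Add(-68, 18)), 573), -1) = Pow(Add(Mul(Rational(1, 2), Rational(1, 18), -50), 573), -1) = Pow(Add(Rational(-25, 18), 573), -1) = Pow(Rational(10289, 18), -1) = Rational(18, 10289)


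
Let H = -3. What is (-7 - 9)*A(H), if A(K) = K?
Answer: 48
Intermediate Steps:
(-7 - 9)*A(H) = (-7 - 9)*(-3) = -16*(-3) = 48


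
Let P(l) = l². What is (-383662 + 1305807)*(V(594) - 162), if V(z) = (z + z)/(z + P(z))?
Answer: -2539534636/17 ≈ -1.4938e+8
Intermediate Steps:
V(z) = 2*z/(z + z²) (V(z) = (z + z)/(z + z²) = (2*z)/(z + z²) = 2*z/(z + z²))
(-383662 + 1305807)*(V(594) - 162) = (-383662 + 1305807)*(2/(1 + 594) - 162) = 922145*(2/595 - 162) = 922145*(-96388/595) = -2539534636/17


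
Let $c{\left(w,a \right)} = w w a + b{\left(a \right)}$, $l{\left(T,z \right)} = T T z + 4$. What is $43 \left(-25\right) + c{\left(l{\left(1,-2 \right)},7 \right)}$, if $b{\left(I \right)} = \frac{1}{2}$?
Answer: $- \frac{2093}{2} \approx -1046.5$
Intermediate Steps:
$b{\left(I \right)} = \frac{1}{2}$
$l{\left(T,z \right)} = 4 + z T^{2}$ ($l{\left(T,z \right)} = T^{2} z + 4 = z T^{2} + 4 = 4 + z T^{2}$)
$c{\left(w,a \right)} = \frac{1}{2} + a w^{2}$ ($c{\left(w,a \right)} = w w a + \frac{1}{2} = w^{2} a + \frac{1}{2} = a w^{2} + \frac{1}{2} = \frac{1}{2} + a w^{2}$)
$43 \left(-25\right) + c{\left(l{\left(1,-2 \right)},7 \right)} = 43 \left(-25\right) + \left(\frac{1}{2} + 7 \left(4 - 2 \cdot 1^{2}\right)^{2}\right) = -1075 + \left(\frac{1}{2} + 7 \left(4 - 2\right)^{2}\right) = -1075 + \left(\frac{1}{2} + 7 \cdot 2^{2}\right) = -1075 + \left(\frac{1}{2} + 7 \cdot 4\right) = -1075 + \left(\frac{1}{2} + 28\right) = -1075 + \frac{57}{2} = - \frac{2093}{2}$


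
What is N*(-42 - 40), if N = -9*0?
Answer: 0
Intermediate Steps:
N = 0
N*(-42 - 40) = 0*(-42 - 40) = 0*(-82) = 0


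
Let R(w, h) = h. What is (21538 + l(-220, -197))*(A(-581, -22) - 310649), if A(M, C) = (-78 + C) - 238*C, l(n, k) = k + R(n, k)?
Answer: -6459766872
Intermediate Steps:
l(n, k) = 2*k (l(n, k) = k + k = 2*k)
A(M, C) = -78 - 237*C
(21538 + l(-220, -197))*(A(-581, -22) - 310649) = (21538 + 2*(-197))*((-78 - 237*(-22)) - 310649) = (21538 - 394)*((-78 + 5214) - 310649) = 21144*(5136 - 310649) = 21144*(-305513) = -6459766872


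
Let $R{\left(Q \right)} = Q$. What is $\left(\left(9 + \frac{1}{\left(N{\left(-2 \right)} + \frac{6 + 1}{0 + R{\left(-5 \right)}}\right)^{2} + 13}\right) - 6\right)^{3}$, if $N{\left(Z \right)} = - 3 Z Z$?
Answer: $\frac{3027857585563}{111562505144} \approx 27.14$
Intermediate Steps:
$N{\left(Z \right)} = - 3 Z^{2}$
$\left(\left(9 + \frac{1}{\left(N{\left(-2 \right)} + \frac{6 + 1}{0 + R{\left(-5 \right)}}\right)^{2} + 13}\right) - 6\right)^{3} = \left(\left(9 + \frac{1}{\left(- 3 \left(-2\right)^{2} + \frac{6 + 1}{0 - 5}\right)^{2} + 13}\right) - 6\right)^{3} = \left(\left(9 + \frac{1}{\left(\left(-3\right) 4 + \frac{7}{-5}\right)^{2} + 13}\right) - 6\right)^{3} = \left(\left(9 + \frac{1}{\left(-12 + 7 \left(- \frac{1}{5}\right)\right)^{2} + 13}\right) - 6\right)^{3} = \left(\left(9 + \frac{1}{\left(-12 - \frac{7}{5}\right)^{2} + 13}\right) - 6\right)^{3} = \left(\left(9 + \frac{1}{\left(- \frac{67}{5}\right)^{2} + 13}\right) - 6\right)^{3} = \left(\left(9 + \frac{1}{\frac{4489}{25} + 13}\right) - 6\right)^{3} = \left(\left(9 + \frac{1}{\frac{4814}{25}}\right) - 6\right)^{3} = \left(\left(9 + \frac{25}{4814}\right) - 6\right)^{3} = \left(\frac{43351}{4814} - 6\right)^{3} = \left(\frac{14467}{4814}\right)^{3} = \frac{3027857585563}{111562505144}$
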